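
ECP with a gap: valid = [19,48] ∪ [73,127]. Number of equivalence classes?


Valid ranges: [19,48] and [73,127]
Class 1: x < 19 — invalid
Class 2: 19 ≤ x ≤ 48 — valid
Class 3: 48 < x < 73 — invalid (gap between ranges)
Class 4: 73 ≤ x ≤ 127 — valid
Class 5: x > 127 — invalid
Total equivalence classes: 5

5 equivalence classes


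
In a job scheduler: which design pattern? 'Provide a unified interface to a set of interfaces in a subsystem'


This matches the Facade pattern

Facade


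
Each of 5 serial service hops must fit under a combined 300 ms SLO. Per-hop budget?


Formula: per_stage = total_budget / stages
per_stage = 300 / 5
per_stage = 60.0 ms

60.0 ms


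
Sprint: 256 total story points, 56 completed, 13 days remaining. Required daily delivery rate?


Formula: Required rate = Remaining points / Days left
Remaining = 256 - 56 = 200 points
Required rate = 200 / 13 = 15.38 points/day

15.38 points/day


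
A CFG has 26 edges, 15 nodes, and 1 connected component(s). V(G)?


Formula: V(G) = E - N + 2P
V(G) = 26 - 15 + 2*1
V(G) = 11 + 2
V(G) = 13

13


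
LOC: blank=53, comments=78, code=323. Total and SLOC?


Total LOC = blank + comment + code
Total LOC = 53 + 78 + 323 = 454
SLOC (source only) = code = 323

Total LOC: 454, SLOC: 323


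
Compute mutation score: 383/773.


Mutation score = killed / total * 100
Mutation score = 383 / 773 * 100
Mutation score = 49.55%

49.55%


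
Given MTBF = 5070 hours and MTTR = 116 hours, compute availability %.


Availability = MTBF / (MTBF + MTTR)
Availability = 5070 / (5070 + 116)
Availability = 5070 / 5186
Availability = 97.7632%

97.7632%


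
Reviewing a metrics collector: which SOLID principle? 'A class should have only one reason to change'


This describes the Single Responsibility Principle (SRP)

Single Responsibility Principle (SRP)


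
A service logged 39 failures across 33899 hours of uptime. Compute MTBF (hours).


Formula: MTBF = Total operating time / Number of failures
MTBF = 33899 / 39
MTBF = 869.21 hours

869.21 hours


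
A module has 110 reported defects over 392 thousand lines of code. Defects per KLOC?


Defect density = defects / KLOC
Defect density = 110 / 392
Defect density = 0.281 defects/KLOC

0.281 defects/KLOC


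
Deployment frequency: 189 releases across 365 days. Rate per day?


Formula: deployments per day = releases / days
= 189 / 365
= 0.518 deploys/day
(equivalently, 3.62 deploys/week)

0.518 deploys/day


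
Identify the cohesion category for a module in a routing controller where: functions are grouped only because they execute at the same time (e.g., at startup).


Reasoning: Related by timing only
Type: Temporal cohesion

Temporal cohesion


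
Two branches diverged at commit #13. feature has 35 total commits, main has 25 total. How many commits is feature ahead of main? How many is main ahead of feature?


Common ancestor: commit #13
feature commits after divergence: 35 - 13 = 22
main commits after divergence: 25 - 13 = 12
feature is 22 commits ahead of main
main is 12 commits ahead of feature

feature ahead: 22, main ahead: 12


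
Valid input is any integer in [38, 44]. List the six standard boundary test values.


Range: [38, 44]
Boundaries: just below min, min, min+1, max-1, max, just above max
Values: [37, 38, 39, 43, 44, 45]

[37, 38, 39, 43, 44, 45]


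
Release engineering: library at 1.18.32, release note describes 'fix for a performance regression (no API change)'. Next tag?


Current: 1.18.32
Change category: 'fix for a performance regression (no API change)' → patch bump
SemVer rule: patch bump → increment PATCH (MAJOR and MINOR unchanged)
New: 1.18.33

1.18.33


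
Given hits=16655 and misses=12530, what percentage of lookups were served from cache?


Formula: hit rate = hits / (hits + misses) * 100
hit rate = 16655 / (16655 + 12530) * 100
hit rate = 16655 / 29185 * 100
hit rate = 57.07%

57.07%


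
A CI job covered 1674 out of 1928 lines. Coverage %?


Coverage = covered / total * 100
Coverage = 1674 / 1928 * 100
Coverage = 86.83%

86.83%


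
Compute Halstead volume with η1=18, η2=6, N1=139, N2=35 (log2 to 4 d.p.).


Formula: V = N * log2(η), where N = N1 + N2 and η = η1 + η2
η = 18 + 6 = 24
N = 139 + 35 = 174
log2(24) ≈ 4.5850
V = 174 * 4.5850 = 797.79

797.79


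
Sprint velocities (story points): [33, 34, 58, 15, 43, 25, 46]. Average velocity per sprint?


Formula: Avg velocity = Total points / Number of sprints
Points: [33, 34, 58, 15, 43, 25, 46]
Sum = 33 + 34 + 58 + 15 + 43 + 25 + 46 = 254
Avg velocity = 254 / 7 = 36.29 points/sprint

36.29 points/sprint


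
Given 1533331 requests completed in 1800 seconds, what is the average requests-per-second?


Formula: throughput = requests / seconds
throughput = 1533331 / 1800
throughput = 851.85 requests/second

851.85 requests/second


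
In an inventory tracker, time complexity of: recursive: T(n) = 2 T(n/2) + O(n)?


Reasoning: master theorem case 2 (merge-sort recurrence)
Complexity: O(n log n)

O(n log n)


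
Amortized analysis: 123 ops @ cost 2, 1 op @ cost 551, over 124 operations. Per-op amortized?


Formula: Amortized cost = Total cost / Operations
Total cost = (123 * 2) + (1 * 551)
Total cost = 246 + 551 = 797
Amortized = 797 / 124 = 6.4274

6.4274


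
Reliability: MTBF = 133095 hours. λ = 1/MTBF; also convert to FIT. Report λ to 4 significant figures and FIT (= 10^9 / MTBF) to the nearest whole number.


Formula: λ = 1 / MTBF; FIT = λ × 1e9 = 1e9 / MTBF
λ = 1 / 133095 ≈ 7.513e-06 failures/hour
FIT = 1e9 / 133095 ≈ 7513 failures per 1e9 hours (nearest whole number)

λ = 7.513e-06 /h, FIT = 7513


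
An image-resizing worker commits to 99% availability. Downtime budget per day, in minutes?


Formula: allowed downtime = period * (100 - SLA) / 100
Period (day) = 1440 minutes
Unavailability fraction = (100 - 99.0) / 100
Allowed downtime = 1440 * (100 - 99.0) / 100
Allowed downtime = 14.4 minutes

14.4 minutes


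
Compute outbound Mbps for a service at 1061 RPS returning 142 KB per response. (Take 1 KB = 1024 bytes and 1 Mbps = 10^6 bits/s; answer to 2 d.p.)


Formula: Mbps = payload_bytes * RPS * 8 / 1e6
Payload per request = 142 KB = 142 * 1024 = 145408 bytes
Total bytes/sec = 145408 * 1061 = 154277888
Total bits/sec = 154277888 * 8 = 1234223104
Mbps = 1234223104 / 1e6 = 1234.22

1234.22 Mbps


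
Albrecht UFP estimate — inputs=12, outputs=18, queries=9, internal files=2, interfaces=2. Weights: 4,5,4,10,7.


UFP = EI*4 + EO*5 + EQ*4 + ILF*10 + EIF*7
UFP = 12*4 + 18*5 + 9*4 + 2*10 + 2*7
UFP = 48 + 90 + 36 + 20 + 14
UFP = 208

208


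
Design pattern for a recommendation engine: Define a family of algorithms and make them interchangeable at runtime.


This matches the Strategy pattern

Strategy


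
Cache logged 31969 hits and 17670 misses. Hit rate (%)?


Formula: hit rate = hits / (hits + misses) * 100
hit rate = 31969 / (31969 + 17670) * 100
hit rate = 31969 / 49639 * 100
hit rate = 64.4%

64.4%


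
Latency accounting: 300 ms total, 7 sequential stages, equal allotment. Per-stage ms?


Formula: per_stage = total_budget / stages
per_stage = 300 / 7
per_stage = 42.86 ms

42.86 ms


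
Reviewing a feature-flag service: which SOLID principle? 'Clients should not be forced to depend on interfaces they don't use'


This describes the Interface Segregation Principle (ISP)

Interface Segregation Principle (ISP)


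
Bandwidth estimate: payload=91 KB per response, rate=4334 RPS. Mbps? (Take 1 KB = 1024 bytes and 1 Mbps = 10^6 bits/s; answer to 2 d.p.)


Formula: Mbps = payload_bytes * RPS * 8 / 1e6
Payload per request = 91 KB = 91 * 1024 = 93184 bytes
Total bytes/sec = 93184 * 4334 = 403859456
Total bits/sec = 403859456 * 8 = 3230875648
Mbps = 3230875648 / 1e6 = 3230.88

3230.88 Mbps


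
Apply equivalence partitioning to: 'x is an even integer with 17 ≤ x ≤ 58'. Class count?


Constraint: even integers in [17, 58]
Class 1: x < 17 — out-of-range invalid
Class 2: x in [17,58] but odd — wrong type invalid
Class 3: x in [17,58] and even — valid
Class 4: x > 58 — out-of-range invalid
Total equivalence classes: 4

4 equivalence classes


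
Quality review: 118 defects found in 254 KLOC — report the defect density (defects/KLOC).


Defect density = defects / KLOC
Defect density = 118 / 254
Defect density = 0.465 defects/KLOC

0.465 defects/KLOC


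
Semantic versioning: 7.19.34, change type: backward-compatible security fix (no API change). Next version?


Current: 7.19.34
Change category: 'backward-compatible security fix (no API change)' → patch bump
SemVer rule: patch bump → increment PATCH (MAJOR and MINOR unchanged)
New: 7.19.35

7.19.35


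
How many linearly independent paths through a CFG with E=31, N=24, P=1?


Formula: V(G) = E - N + 2P
V(G) = 31 - 24 + 2*1
V(G) = 7 + 2
V(G) = 9

9


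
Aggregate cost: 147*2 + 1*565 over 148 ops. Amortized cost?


Formula: Amortized cost = Total cost / Operations
Total cost = (147 * 2) + (1 * 565)
Total cost = 294 + 565 = 859
Amortized = 859 / 148 = 5.8041

5.8041


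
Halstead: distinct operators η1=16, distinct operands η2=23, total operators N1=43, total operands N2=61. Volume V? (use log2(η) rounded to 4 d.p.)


Formula: V = N * log2(η), where N = N1 + N2 and η = η1 + η2
η = 16 + 23 = 39
N = 43 + 61 = 104
log2(39) ≈ 5.2854
V = 104 * 5.2854 = 549.68

549.68


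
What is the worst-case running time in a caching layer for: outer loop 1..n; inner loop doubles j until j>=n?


Reasoning: linear outer times logarithmic inner
Complexity: O(n log n)

O(n log n)


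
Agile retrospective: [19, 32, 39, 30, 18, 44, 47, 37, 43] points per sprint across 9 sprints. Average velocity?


Formula: Avg velocity = Total points / Number of sprints
Points: [19, 32, 39, 30, 18, 44, 47, 37, 43]
Sum = 19 + 32 + 39 + 30 + 18 + 44 + 47 + 37 + 43 = 309
Avg velocity = 309 / 9 = 34.33 points/sprint

34.33 points/sprint


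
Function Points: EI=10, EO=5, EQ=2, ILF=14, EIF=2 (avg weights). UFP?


UFP = EI*4 + EO*5 + EQ*4 + ILF*10 + EIF*7
UFP = 10*4 + 5*5 + 2*4 + 14*10 + 2*7
UFP = 40 + 25 + 8 + 140 + 14
UFP = 227

227


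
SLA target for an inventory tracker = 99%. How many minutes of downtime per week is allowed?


Formula: allowed downtime = period * (100 - SLA) / 100
Period (week) = 10080 minutes
Unavailability fraction = (100 - 99.0) / 100
Allowed downtime = 10080 * (100 - 99.0) / 100
Allowed downtime = 100.8 minutes

100.8 minutes


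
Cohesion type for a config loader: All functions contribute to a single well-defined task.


Reasoning: Best: single purpose
Type: Functional cohesion

Functional cohesion


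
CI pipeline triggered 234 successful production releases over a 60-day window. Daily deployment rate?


Formula: deployments per day = releases / days
= 234 / 60
= 3.9 deploys/day
(equivalently, 27.3 deploys/week)

3.9 deploys/day


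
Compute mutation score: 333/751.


Mutation score = killed / total * 100
Mutation score = 333 / 751 * 100
Mutation score = 44.34%

44.34%


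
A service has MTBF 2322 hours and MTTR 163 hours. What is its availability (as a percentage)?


Availability = MTBF / (MTBF + MTTR)
Availability = 2322 / (2322 + 163)
Availability = 2322 / 2485
Availability = 93.4406%

93.4406%


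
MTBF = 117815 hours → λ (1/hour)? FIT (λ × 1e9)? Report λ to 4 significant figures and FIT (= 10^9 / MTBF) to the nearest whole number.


Formula: λ = 1 / MTBF; FIT = λ × 1e9 = 1e9 / MTBF
λ = 1 / 117815 ≈ 8.488e-06 failures/hour
FIT = 1e9 / 117815 ≈ 8488 failures per 1e9 hours (nearest whole number)

λ = 8.488e-06 /h, FIT = 8488


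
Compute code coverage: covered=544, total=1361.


Coverage = covered / total * 100
Coverage = 544 / 1361 * 100
Coverage = 39.97%

39.97%


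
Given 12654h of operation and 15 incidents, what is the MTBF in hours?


Formula: MTBF = Total operating time / Number of failures
MTBF = 12654 / 15
MTBF = 843.6 hours

843.6 hours


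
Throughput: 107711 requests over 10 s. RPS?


Formula: throughput = requests / seconds
throughput = 107711 / 10
throughput = 10771.1 requests/second

10771.1 requests/second


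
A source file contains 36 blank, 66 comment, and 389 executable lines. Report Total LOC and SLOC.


Total LOC = blank + comment + code
Total LOC = 36 + 66 + 389 = 491
SLOC (source only) = code = 389

Total LOC: 491, SLOC: 389


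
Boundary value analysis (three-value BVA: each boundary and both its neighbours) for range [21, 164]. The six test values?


Range: [21, 164]
Boundaries: just below min, min, min+1, max-1, max, just above max
Values: [20, 21, 22, 163, 164, 165]

[20, 21, 22, 163, 164, 165]


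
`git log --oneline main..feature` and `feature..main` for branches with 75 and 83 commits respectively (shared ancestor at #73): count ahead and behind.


Common ancestor: commit #73
feature commits after divergence: 75 - 73 = 2
main commits after divergence: 83 - 73 = 10
feature is 2 commits ahead of main
main is 10 commits ahead of feature

feature ahead: 2, main ahead: 10


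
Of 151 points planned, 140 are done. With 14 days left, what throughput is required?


Formula: Required rate = Remaining points / Days left
Remaining = 151 - 140 = 11 points
Required rate = 11 / 14 = 0.79 points/day

0.79 points/day


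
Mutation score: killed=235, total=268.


Mutation score = killed / total * 100
Mutation score = 235 / 268 * 100
Mutation score = 87.69%

87.69%


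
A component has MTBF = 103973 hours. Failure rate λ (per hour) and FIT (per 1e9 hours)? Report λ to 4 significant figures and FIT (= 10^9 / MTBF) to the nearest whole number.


Formula: λ = 1 / MTBF; FIT = λ × 1e9 = 1e9 / MTBF
λ = 1 / 103973 ≈ 9.618e-06 failures/hour
FIT = 1e9 / 103973 ≈ 9618 failures per 1e9 hours (nearest whole number)

λ = 9.618e-06 /h, FIT = 9618


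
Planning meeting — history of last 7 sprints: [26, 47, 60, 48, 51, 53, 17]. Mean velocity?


Formula: Avg velocity = Total points / Number of sprints
Points: [26, 47, 60, 48, 51, 53, 17]
Sum = 26 + 47 + 60 + 48 + 51 + 53 + 17 = 302
Avg velocity = 302 / 7 = 43.14 points/sprint

43.14 points/sprint


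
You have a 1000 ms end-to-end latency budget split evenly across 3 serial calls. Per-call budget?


Formula: per_stage = total_budget / stages
per_stage = 1000 / 3
per_stage = 333.33 ms

333.33 ms


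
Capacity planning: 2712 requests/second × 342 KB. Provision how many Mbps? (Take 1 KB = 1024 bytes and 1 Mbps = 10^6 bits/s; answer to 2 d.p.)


Formula: Mbps = payload_bytes * RPS * 8 / 1e6
Payload per request = 342 KB = 342 * 1024 = 350208 bytes
Total bytes/sec = 350208 * 2712 = 949764096
Total bits/sec = 949764096 * 8 = 7598112768
Mbps = 7598112768 / 1e6 = 7598.11

7598.11 Mbps


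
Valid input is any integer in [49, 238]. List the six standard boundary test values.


Range: [49, 238]
Boundaries: just below min, min, min+1, max-1, max, just above max
Values: [48, 49, 50, 237, 238, 239]

[48, 49, 50, 237, 238, 239]


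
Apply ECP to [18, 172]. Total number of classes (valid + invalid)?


Valid range: [18, 172]
Class 1: x < 18 — invalid
Class 2: 18 ≤ x ≤ 172 — valid
Class 3: x > 172 — invalid
Total equivalence classes: 3

3 equivalence classes


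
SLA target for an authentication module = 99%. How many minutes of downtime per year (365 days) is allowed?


Formula: allowed downtime = period * (100 - SLA) / 100
Period (year (365 days)) = 525600 minutes
Unavailability fraction = (100 - 99.0) / 100
Allowed downtime = 525600 * (100 - 99.0) / 100
Allowed downtime = 5256.0 minutes

5256.0 minutes


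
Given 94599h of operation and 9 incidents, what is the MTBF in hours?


Formula: MTBF = Total operating time / Number of failures
MTBF = 94599 / 9
MTBF = 10511.0 hours

10511.0 hours


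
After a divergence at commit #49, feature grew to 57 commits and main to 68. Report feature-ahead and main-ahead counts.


Common ancestor: commit #49
feature commits after divergence: 57 - 49 = 8
main commits after divergence: 68 - 49 = 19
feature is 8 commits ahead of main
main is 19 commits ahead of feature

feature ahead: 8, main ahead: 19


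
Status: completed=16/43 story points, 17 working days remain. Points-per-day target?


Formula: Required rate = Remaining points / Days left
Remaining = 43 - 16 = 27 points
Required rate = 27 / 17 = 1.59 points/day

1.59 points/day


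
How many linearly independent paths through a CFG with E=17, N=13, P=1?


Formula: V(G) = E - N + 2P
V(G) = 17 - 13 + 2*1
V(G) = 4 + 2
V(G) = 6

6


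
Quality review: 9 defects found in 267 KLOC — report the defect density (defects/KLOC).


Defect density = defects / KLOC
Defect density = 9 / 267
Defect density = 0.034 defects/KLOC

0.034 defects/KLOC


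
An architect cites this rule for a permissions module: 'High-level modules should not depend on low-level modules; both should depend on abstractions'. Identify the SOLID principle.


This describes the Dependency Inversion Principle (DIP)

Dependency Inversion Principle (DIP)


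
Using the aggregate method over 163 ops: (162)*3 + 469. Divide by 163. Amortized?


Formula: Amortized cost = Total cost / Operations
Total cost = (162 * 3) + (1 * 469)
Total cost = 486 + 469 = 955
Amortized = 955 / 163 = 5.8589

5.8589


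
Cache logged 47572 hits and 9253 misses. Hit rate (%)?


Formula: hit rate = hits / (hits + misses) * 100
hit rate = 47572 / (47572 + 9253) * 100
hit rate = 47572 / 56825 * 100
hit rate = 83.72%

83.72%


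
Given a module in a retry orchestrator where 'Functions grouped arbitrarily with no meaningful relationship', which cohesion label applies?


Reasoning: Worst: random grouping
Type: Coincidental cohesion

Coincidental cohesion


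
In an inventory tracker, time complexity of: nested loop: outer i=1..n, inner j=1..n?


Reasoning: n iterations times n iterations
Complexity: O(n^2)

O(n^2)


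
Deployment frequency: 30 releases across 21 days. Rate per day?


Formula: deployments per day = releases / days
= 30 / 21
= 1.429 deploys/day
(equivalently, 10.0 deploys/week)

1.429 deploys/day


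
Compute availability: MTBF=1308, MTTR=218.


Availability = MTBF / (MTBF + MTTR)
Availability = 1308 / (1308 + 218)
Availability = 1308 / 1526
Availability = 85.7143%

85.7143%


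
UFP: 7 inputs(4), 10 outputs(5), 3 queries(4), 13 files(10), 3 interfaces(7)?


UFP = EI*4 + EO*5 + EQ*4 + ILF*10 + EIF*7
UFP = 7*4 + 10*5 + 3*4 + 13*10 + 3*7
UFP = 28 + 50 + 12 + 130 + 21
UFP = 241

241


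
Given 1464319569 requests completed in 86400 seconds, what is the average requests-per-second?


Formula: throughput = requests / seconds
throughput = 1464319569 / 86400
throughput = 16948.14 requests/second

16948.14 requests/second


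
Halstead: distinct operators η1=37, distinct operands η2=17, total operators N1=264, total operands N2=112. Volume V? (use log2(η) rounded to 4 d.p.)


Formula: V = N * log2(η), where N = N1 + N2 and η = η1 + η2
η = 37 + 17 = 54
N = 264 + 112 = 376
log2(54) ≈ 5.7549
V = 376 * 5.7549 = 2163.84

2163.84


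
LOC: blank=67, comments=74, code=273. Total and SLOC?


Total LOC = blank + comment + code
Total LOC = 67 + 74 + 273 = 414
SLOC (source only) = code = 273

Total LOC: 414, SLOC: 273


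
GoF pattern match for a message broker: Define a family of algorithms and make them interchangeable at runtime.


This matches the Strategy pattern

Strategy


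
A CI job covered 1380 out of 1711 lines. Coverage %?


Coverage = covered / total * 100
Coverage = 1380 / 1711 * 100
Coverage = 80.65%

80.65%


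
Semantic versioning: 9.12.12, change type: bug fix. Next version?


Current: 9.12.12
Change category: 'bug fix' → patch bump
SemVer rule: patch bump → increment PATCH (MAJOR and MINOR unchanged)
New: 9.12.13

9.12.13


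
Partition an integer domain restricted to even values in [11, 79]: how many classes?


Constraint: even integers in [11, 79]
Class 1: x < 11 — out-of-range invalid
Class 2: x in [11,79] but odd — wrong type invalid
Class 3: x in [11,79] and even — valid
Class 4: x > 79 — out-of-range invalid
Total equivalence classes: 4

4 equivalence classes


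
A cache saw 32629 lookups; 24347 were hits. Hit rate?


Formula: hit rate = hits / (hits + misses) * 100
hit rate = 24347 / (24347 + 8282) * 100
hit rate = 24347 / 32629 * 100
hit rate = 74.62%

74.62%


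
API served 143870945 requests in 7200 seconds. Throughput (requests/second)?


Formula: throughput = requests / seconds
throughput = 143870945 / 7200
throughput = 19982.08 requests/second

19982.08 requests/second


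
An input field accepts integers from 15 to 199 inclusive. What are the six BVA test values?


Range: [15, 199]
Boundaries: just below min, min, min+1, max-1, max, just above max
Values: [14, 15, 16, 198, 199, 200]

[14, 15, 16, 198, 199, 200]


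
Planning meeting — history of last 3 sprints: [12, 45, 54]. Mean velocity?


Formula: Avg velocity = Total points / Number of sprints
Points: [12, 45, 54]
Sum = 12 + 45 + 54 = 111
Avg velocity = 111 / 3 = 37.0 points/sprint

37.0 points/sprint


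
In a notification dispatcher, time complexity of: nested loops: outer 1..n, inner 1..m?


Reasoning: product of independent bounds
Complexity: O(n*m)

O(n*m)


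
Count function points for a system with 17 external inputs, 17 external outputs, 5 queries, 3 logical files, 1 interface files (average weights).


UFP = EI*4 + EO*5 + EQ*4 + ILF*10 + EIF*7
UFP = 17*4 + 17*5 + 5*4 + 3*10 + 1*7
UFP = 68 + 85 + 20 + 30 + 7
UFP = 210

210


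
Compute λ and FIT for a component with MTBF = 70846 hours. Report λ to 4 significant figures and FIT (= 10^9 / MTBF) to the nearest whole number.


Formula: λ = 1 / MTBF; FIT = λ × 1e9 = 1e9 / MTBF
λ = 1 / 70846 ≈ 1.412e-05 failures/hour
FIT = 1e9 / 70846 ≈ 14115 failures per 1e9 hours (nearest whole number)

λ = 1.412e-05 /h, FIT = 14115


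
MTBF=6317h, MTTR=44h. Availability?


Availability = MTBF / (MTBF + MTTR)
Availability = 6317 / (6317 + 44)
Availability = 6317 / 6361
Availability = 99.3083%

99.3083%


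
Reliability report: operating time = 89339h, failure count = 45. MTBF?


Formula: MTBF = Total operating time / Number of failures
MTBF = 89339 / 45
MTBF = 1985.31 hours

1985.31 hours


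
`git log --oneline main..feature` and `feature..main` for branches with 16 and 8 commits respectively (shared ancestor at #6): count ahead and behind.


Common ancestor: commit #6
feature commits after divergence: 16 - 6 = 10
main commits after divergence: 8 - 6 = 2
feature is 10 commits ahead of main
main is 2 commits ahead of feature

feature ahead: 10, main ahead: 2


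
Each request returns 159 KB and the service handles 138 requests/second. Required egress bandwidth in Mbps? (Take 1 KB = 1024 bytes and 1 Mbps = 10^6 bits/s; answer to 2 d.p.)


Formula: Mbps = payload_bytes * RPS * 8 / 1e6
Payload per request = 159 KB = 159 * 1024 = 162816 bytes
Total bytes/sec = 162816 * 138 = 22468608
Total bits/sec = 22468608 * 8 = 179748864
Mbps = 179748864 / 1e6 = 179.75

179.75 Mbps


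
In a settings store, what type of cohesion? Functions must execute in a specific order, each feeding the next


Reasoning: Output of one is input to next
Type: Sequential cohesion

Sequential cohesion


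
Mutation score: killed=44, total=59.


Mutation score = killed / total * 100
Mutation score = 44 / 59 * 100
Mutation score = 74.58%

74.58%


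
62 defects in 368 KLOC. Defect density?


Defect density = defects / KLOC
Defect density = 62 / 368
Defect density = 0.168 defects/KLOC

0.168 defects/KLOC


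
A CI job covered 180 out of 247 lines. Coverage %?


Coverage = covered / total * 100
Coverage = 180 / 247 * 100
Coverage = 72.87%

72.87%


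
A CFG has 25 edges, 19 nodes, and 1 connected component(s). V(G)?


Formula: V(G) = E - N + 2P
V(G) = 25 - 19 + 2*1
V(G) = 6 + 2
V(G) = 8

8


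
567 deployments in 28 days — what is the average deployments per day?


Formula: deployments per day = releases / days
= 567 / 28
= 20.25 deploys/day
(equivalently, 141.75 deploys/week)

20.25 deploys/day


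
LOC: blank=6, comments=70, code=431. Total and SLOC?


Total LOC = blank + comment + code
Total LOC = 6 + 70 + 431 = 507
SLOC (source only) = code = 431

Total LOC: 507, SLOC: 431


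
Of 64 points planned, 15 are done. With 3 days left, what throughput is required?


Formula: Required rate = Remaining points / Days left
Remaining = 64 - 15 = 49 points
Required rate = 49 / 3 = 16.33 points/day

16.33 points/day


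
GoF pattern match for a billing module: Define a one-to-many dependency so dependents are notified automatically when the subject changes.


This matches the Observer pattern

Observer


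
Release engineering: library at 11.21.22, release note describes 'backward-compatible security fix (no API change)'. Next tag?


Current: 11.21.22
Change category: 'backward-compatible security fix (no API change)' → patch bump
SemVer rule: patch bump → increment PATCH (MAJOR and MINOR unchanged)
New: 11.21.23

11.21.23


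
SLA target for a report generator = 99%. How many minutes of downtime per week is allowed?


Formula: allowed downtime = period * (100 - SLA) / 100
Period (week) = 10080 minutes
Unavailability fraction = (100 - 99.0) / 100
Allowed downtime = 10080 * (100 - 99.0) / 100
Allowed downtime = 100.8 minutes

100.8 minutes


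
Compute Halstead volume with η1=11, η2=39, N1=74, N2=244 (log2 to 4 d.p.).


Formula: V = N * log2(η), where N = N1 + N2 and η = η1 + η2
η = 11 + 39 = 50
N = 74 + 244 = 318
log2(50) ≈ 5.6439
V = 318 * 5.6439 = 1794.76

1794.76


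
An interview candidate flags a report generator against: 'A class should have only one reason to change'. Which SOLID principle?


This describes the Single Responsibility Principle (SRP)

Single Responsibility Principle (SRP)


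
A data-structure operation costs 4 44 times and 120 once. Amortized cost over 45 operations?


Formula: Amortized cost = Total cost / Operations
Total cost = (44 * 4) + (1 * 120)
Total cost = 176 + 120 = 296
Amortized = 296 / 45 = 6.5778

6.5778


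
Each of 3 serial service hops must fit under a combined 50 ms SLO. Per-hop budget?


Formula: per_stage = total_budget / stages
per_stage = 50 / 3
per_stage = 16.67 ms

16.67 ms


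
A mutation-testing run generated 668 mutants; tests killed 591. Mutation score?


Mutation score = killed / total * 100
Mutation score = 591 / 668 * 100
Mutation score = 88.47%

88.47%


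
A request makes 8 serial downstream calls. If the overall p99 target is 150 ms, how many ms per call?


Formula: per_stage = total_budget / stages
per_stage = 150 / 8
per_stage = 18.75 ms

18.75 ms


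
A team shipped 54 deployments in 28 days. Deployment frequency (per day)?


Formula: deployments per day = releases / days
= 54 / 28
= 1.929 deploys/day
(equivalently, 13.5 deploys/week)

1.929 deploys/day


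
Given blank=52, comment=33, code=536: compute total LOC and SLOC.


Total LOC = blank + comment + code
Total LOC = 52 + 33 + 536 = 621
SLOC (source only) = code = 536

Total LOC: 621, SLOC: 536


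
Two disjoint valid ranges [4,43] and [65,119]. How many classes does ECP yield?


Valid ranges: [4,43] and [65,119]
Class 1: x < 4 — invalid
Class 2: 4 ≤ x ≤ 43 — valid
Class 3: 43 < x < 65 — invalid (gap between ranges)
Class 4: 65 ≤ x ≤ 119 — valid
Class 5: x > 119 — invalid
Total equivalence classes: 5

5 equivalence classes


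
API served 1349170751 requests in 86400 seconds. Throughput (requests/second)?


Formula: throughput = requests / seconds
throughput = 1349170751 / 86400
throughput = 15615.4 requests/second

15615.4 requests/second


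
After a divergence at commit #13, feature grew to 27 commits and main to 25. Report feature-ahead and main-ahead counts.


Common ancestor: commit #13
feature commits after divergence: 27 - 13 = 14
main commits after divergence: 25 - 13 = 12
feature is 14 commits ahead of main
main is 12 commits ahead of feature

feature ahead: 14, main ahead: 12


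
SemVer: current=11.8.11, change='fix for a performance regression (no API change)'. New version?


Current: 11.8.11
Change category: 'fix for a performance regression (no API change)' → patch bump
SemVer rule: patch bump → increment PATCH (MAJOR and MINOR unchanged)
New: 11.8.12

11.8.12


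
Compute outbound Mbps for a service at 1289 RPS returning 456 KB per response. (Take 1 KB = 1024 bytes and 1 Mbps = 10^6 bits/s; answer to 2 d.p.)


Formula: Mbps = payload_bytes * RPS * 8 / 1e6
Payload per request = 456 KB = 456 * 1024 = 466944 bytes
Total bytes/sec = 466944 * 1289 = 601890816
Total bits/sec = 601890816 * 8 = 4815126528
Mbps = 4815126528 / 1e6 = 4815.13

4815.13 Mbps


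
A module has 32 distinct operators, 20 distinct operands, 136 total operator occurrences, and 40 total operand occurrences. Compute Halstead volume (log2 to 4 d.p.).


Formula: V = N * log2(η), where N = N1 + N2 and η = η1 + η2
η = 32 + 20 = 52
N = 136 + 40 = 176
log2(52) ≈ 5.7004
V = 176 * 5.7004 = 1003.27

1003.27


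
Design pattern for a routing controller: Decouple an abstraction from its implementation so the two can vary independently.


This matches the Bridge pattern

Bridge


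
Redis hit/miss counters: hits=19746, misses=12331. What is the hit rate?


Formula: hit rate = hits / (hits + misses) * 100
hit rate = 19746 / (19746 + 12331) * 100
hit rate = 19746 / 32077 * 100
hit rate = 61.56%

61.56%


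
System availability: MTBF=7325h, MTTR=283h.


Availability = MTBF / (MTBF + MTTR)
Availability = 7325 / (7325 + 283)
Availability = 7325 / 7608
Availability = 96.2802%

96.2802%


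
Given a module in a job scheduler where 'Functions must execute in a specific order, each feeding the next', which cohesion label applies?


Reasoning: Output of one is input to next
Type: Sequential cohesion

Sequential cohesion


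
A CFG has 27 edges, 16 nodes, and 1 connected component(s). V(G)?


Formula: V(G) = E - N + 2P
V(G) = 27 - 16 + 2*1
V(G) = 11 + 2
V(G) = 13

13


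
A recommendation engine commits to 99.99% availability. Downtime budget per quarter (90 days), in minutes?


Formula: allowed downtime = period * (100 - SLA) / 100
Period (quarter (90 days)) = 129600 minutes
Unavailability fraction = (100 - 99.99) / 100
Allowed downtime = 129600 * (100 - 99.99) / 100
Allowed downtime = 12.96 minutes

12.96 minutes


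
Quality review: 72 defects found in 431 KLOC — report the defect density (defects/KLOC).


Defect density = defects / KLOC
Defect density = 72 / 431
Defect density = 0.167 defects/KLOC

0.167 defects/KLOC


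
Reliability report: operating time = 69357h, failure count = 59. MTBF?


Formula: MTBF = Total operating time / Number of failures
MTBF = 69357 / 59
MTBF = 1175.54 hours

1175.54 hours


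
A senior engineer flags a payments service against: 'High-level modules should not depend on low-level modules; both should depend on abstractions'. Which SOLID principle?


This describes the Dependency Inversion Principle (DIP)

Dependency Inversion Principle (DIP)


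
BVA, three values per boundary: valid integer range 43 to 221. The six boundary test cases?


Range: [43, 221]
Boundaries: just below min, min, min+1, max-1, max, just above max
Values: [42, 43, 44, 220, 221, 222]

[42, 43, 44, 220, 221, 222]


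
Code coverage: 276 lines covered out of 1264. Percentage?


Coverage = covered / total * 100
Coverage = 276 / 1264 * 100
Coverage = 21.84%

21.84%


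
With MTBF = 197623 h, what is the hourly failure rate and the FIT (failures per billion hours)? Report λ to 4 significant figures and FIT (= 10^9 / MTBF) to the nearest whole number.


Formula: λ = 1 / MTBF; FIT = λ × 1e9 = 1e9 / MTBF
λ = 1 / 197623 ≈ 5.060e-06 failures/hour
FIT = 1e9 / 197623 ≈ 5060 failures per 1e9 hours (nearest whole number)

λ = 5.060e-06 /h, FIT = 5060


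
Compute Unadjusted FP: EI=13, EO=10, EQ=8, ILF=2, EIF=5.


UFP = EI*4 + EO*5 + EQ*4 + ILF*10 + EIF*7
UFP = 13*4 + 10*5 + 8*4 + 2*10 + 5*7
UFP = 52 + 50 + 32 + 20 + 35
UFP = 189

189


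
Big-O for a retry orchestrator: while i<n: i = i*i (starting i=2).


Reasoning: squaring drives double-exponential growth; iterations ~ log log n
Complexity: O(log log n)

O(log log n)


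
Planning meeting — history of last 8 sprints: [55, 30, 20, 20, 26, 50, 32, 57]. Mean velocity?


Formula: Avg velocity = Total points / Number of sprints
Points: [55, 30, 20, 20, 26, 50, 32, 57]
Sum = 55 + 30 + 20 + 20 + 26 + 50 + 32 + 57 = 290
Avg velocity = 290 / 8 = 36.25 points/sprint

36.25 points/sprint


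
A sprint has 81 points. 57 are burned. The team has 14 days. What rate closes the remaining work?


Formula: Required rate = Remaining points / Days left
Remaining = 81 - 57 = 24 points
Required rate = 24 / 14 = 1.71 points/day

1.71 points/day


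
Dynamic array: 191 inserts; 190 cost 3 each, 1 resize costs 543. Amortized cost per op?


Formula: Amortized cost = Total cost / Operations
Total cost = (190 * 3) + (1 * 543)
Total cost = 570 + 543 = 1113
Amortized = 1113 / 191 = 5.8272

5.8272


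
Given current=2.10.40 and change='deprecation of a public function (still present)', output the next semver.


Current: 2.10.40
Change category: 'deprecation of a public function (still present)' → minor bump
SemVer rule: minor bump → increment MINOR, reset PATCH to 0 (MAJOR unchanged)
New: 2.11.0

2.11.0


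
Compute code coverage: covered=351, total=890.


Coverage = covered / total * 100
Coverage = 351 / 890 * 100
Coverage = 39.44%

39.44%


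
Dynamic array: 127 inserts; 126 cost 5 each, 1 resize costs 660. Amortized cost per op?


Formula: Amortized cost = Total cost / Operations
Total cost = (126 * 5) + (1 * 660)
Total cost = 630 + 660 = 1290
Amortized = 1290 / 127 = 10.1575

10.1575


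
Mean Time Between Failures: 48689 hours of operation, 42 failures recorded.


Formula: MTBF = Total operating time / Number of failures
MTBF = 48689 / 42
MTBF = 1159.26 hours

1159.26 hours


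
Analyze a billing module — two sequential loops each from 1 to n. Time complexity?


Reasoning: sequential dominates: O(n) + O(n) = O(n)
Complexity: O(n)

O(n)


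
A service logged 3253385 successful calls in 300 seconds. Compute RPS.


Formula: throughput = requests / seconds
throughput = 3253385 / 300
throughput = 10844.62 requests/second

10844.62 requests/second


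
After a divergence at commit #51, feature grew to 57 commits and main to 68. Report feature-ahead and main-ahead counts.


Common ancestor: commit #51
feature commits after divergence: 57 - 51 = 6
main commits after divergence: 68 - 51 = 17
feature is 6 commits ahead of main
main is 17 commits ahead of feature

feature ahead: 6, main ahead: 17


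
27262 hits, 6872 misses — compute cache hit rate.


Formula: hit rate = hits / (hits + misses) * 100
hit rate = 27262 / (27262 + 6872) * 100
hit rate = 27262 / 34134 * 100
hit rate = 79.87%

79.87%


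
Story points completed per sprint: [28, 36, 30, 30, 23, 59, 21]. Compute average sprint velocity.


Formula: Avg velocity = Total points / Number of sprints
Points: [28, 36, 30, 30, 23, 59, 21]
Sum = 28 + 36 + 30 + 30 + 23 + 59 + 21 = 227
Avg velocity = 227 / 7 = 32.43 points/sprint

32.43 points/sprint


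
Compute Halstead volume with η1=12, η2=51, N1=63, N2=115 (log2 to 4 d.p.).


Formula: V = N * log2(η), where N = N1 + N2 and η = η1 + η2
η = 12 + 51 = 63
N = 63 + 115 = 178
log2(63) ≈ 5.9773
V = 178 * 5.9773 = 1063.96

1063.96


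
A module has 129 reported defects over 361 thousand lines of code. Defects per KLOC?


Defect density = defects / KLOC
Defect density = 129 / 361
Defect density = 0.357 defects/KLOC

0.357 defects/KLOC


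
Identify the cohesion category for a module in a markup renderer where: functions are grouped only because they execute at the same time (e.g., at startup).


Reasoning: Related by timing only
Type: Temporal cohesion

Temporal cohesion


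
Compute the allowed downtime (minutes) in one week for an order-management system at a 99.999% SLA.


Formula: allowed downtime = period * (100 - SLA) / 100
Period (week) = 10080 minutes
Unavailability fraction = (100 - 99.999) / 100
Allowed downtime = 10080 * (100 - 99.999) / 100
Allowed downtime = 0.1008 minutes

0.1008 minutes


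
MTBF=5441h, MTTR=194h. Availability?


Availability = MTBF / (MTBF + MTTR)
Availability = 5441 / (5441 + 194)
Availability = 5441 / 5635
Availability = 96.5572%

96.5572%


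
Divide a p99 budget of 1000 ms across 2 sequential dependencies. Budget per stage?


Formula: per_stage = total_budget / stages
per_stage = 1000 / 2
per_stage = 500.0 ms

500.0 ms


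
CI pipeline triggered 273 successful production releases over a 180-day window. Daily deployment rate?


Formula: deployments per day = releases / days
= 273 / 180
= 1.517 deploys/day
(equivalently, 10.62 deploys/week)

1.517 deploys/day


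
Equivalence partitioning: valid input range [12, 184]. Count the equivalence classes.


Valid range: [12, 184]
Class 1: x < 12 — invalid
Class 2: 12 ≤ x ≤ 184 — valid
Class 3: x > 184 — invalid
Total equivalence classes: 3

3 equivalence classes


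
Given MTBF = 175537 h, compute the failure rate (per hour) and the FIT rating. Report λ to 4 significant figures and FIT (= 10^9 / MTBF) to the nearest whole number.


Formula: λ = 1 / MTBF; FIT = λ × 1e9 = 1e9 / MTBF
λ = 1 / 175537 ≈ 5.697e-06 failures/hour
FIT = 1e9 / 175537 ≈ 5697 failures per 1e9 hours (nearest whole number)

λ = 5.697e-06 /h, FIT = 5697


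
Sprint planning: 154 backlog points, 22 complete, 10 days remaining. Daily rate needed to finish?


Formula: Required rate = Remaining points / Days left
Remaining = 154 - 22 = 132 points
Required rate = 132 / 10 = 13.2 points/day

13.2 points/day


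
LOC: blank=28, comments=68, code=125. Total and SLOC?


Total LOC = blank + comment + code
Total LOC = 28 + 68 + 125 = 221
SLOC (source only) = code = 125

Total LOC: 221, SLOC: 125


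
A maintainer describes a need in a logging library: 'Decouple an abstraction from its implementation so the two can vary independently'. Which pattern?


This matches the Bridge pattern

Bridge


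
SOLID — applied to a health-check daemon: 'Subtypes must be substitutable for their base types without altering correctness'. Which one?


This describes the Liskov Substitution Principle (LSP)

Liskov Substitution Principle (LSP)


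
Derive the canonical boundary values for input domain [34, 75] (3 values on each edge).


Range: [34, 75]
Boundaries: just below min, min, min+1, max-1, max, just above max
Values: [33, 34, 35, 74, 75, 76]

[33, 34, 35, 74, 75, 76]


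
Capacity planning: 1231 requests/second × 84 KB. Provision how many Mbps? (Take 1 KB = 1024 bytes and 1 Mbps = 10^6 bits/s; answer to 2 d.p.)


Formula: Mbps = payload_bytes * RPS * 8 / 1e6
Payload per request = 84 KB = 84 * 1024 = 86016 bytes
Total bytes/sec = 86016 * 1231 = 105885696
Total bits/sec = 105885696 * 8 = 847085568
Mbps = 847085568 / 1e6 = 847.09

847.09 Mbps


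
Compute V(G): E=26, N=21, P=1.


Formula: V(G) = E - N + 2P
V(G) = 26 - 21 + 2*1
V(G) = 5 + 2
V(G) = 7

7


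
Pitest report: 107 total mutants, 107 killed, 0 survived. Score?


Mutation score = killed / total * 100
Mutation score = 107 / 107 * 100
Mutation score = 100.0%

100.0%
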